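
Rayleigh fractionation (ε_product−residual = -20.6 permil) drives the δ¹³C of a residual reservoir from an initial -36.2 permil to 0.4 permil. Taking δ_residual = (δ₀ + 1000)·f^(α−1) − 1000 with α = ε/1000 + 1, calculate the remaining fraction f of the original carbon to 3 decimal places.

α − 1 = ε/1000 = -0.0206
(δ_res + 1000)/(δ₀ + 1000) = (0.4 + 1000)/(-36.2 + 1000) = 1000.4/963.8 = 1.037975
f = 1.037975^(1/-0.0206) = exp(ln(1.037975)/-0.0206) = exp(0.03727/-0.0206)
f = exp(-1.8093) = 0.1638

0.164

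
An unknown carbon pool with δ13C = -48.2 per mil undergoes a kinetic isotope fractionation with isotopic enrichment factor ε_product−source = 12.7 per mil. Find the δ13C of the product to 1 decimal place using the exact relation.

To first order, δ_product ≈ δ_source + ε = -35.5 per mil.
Exactly, δ_product = (δ_source + 1000)·(ε/1000 + 1) − 1000.
δ_product = (-48.2 + 1000) × (12.7/1000 + 1) − 1000
δ_product = -36.11 per mil

-36.1 per mil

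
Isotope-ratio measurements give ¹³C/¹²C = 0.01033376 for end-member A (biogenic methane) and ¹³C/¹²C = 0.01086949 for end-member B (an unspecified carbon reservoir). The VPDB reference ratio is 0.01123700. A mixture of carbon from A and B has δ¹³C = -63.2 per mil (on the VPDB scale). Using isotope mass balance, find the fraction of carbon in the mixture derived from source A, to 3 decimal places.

0.640

δ_A = (0.01033376/0.01123700 − 1)×1000 = (0.919619 − 1)×1000 = -80.381 per mil
δ_B = (0.01086949/0.01123700 − 1)×1000 = (0.967295 − 1)×1000 = -32.705 per mil
f_A = (δ_mix − δ_B)/(δ_A − δ_B) = (-63.2 − (-32.705))/(-80.381 − (-32.705))
f_A = -30.495 / -47.676 = 0.6396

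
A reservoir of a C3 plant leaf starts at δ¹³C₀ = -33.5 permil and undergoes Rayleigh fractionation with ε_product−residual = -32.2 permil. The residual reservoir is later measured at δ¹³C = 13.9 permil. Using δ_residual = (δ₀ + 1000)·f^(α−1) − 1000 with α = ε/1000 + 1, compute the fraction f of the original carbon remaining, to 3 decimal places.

α − 1 = ε/1000 = -0.0322
(δ_res + 1000)/(δ₀ + 1000) = (13.9 + 1000)/(-33.5 + 1000) = 1013.9/966.5 = 1.049043
f = 1.049043^(1/-0.0322) = exp(ln(1.049043)/-0.0322) = exp(0.04788/-0.0322)
f = exp(-1.4869) = 0.2261

0.226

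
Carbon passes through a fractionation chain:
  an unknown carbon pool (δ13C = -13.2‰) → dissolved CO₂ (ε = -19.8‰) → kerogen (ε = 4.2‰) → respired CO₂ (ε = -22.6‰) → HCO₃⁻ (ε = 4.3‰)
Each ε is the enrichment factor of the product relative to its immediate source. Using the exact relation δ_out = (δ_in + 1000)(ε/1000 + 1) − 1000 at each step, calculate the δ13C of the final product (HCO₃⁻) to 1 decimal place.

-46.5‰

step 1: δ = (-13.20 + 1000)·(-19.8/1000 + 1) − 1000 = -32.74‰
step 2: δ = (-32.74 + 1000)·(4.2/1000 + 1) − 1000 = -28.68‰
step 3: δ = (-28.68 + 1000)·(-22.6/1000 + 1) − 1000 = -50.63‰
step 4: δ = (-50.63 + 1000)·(4.3/1000 + 1) − 1000 = -46.55‰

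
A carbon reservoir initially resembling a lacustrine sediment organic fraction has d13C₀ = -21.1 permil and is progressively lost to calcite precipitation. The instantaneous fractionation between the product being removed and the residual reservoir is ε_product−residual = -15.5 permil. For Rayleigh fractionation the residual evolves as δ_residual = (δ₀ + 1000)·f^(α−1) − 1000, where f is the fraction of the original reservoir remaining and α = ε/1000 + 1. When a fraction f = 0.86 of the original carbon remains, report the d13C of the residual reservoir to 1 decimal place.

-18.8 permil

Rayleigh residual: δ_res = (δ₀ + 1000)·f^(α−1) − 1000
α = ε/1000 + 1 = 0.98450, so α − 1 = -0.01550
f^(α−1) = 0.86^(-0.01550) = 1.002340
δ_res = (-21.1 + 1000) × 1.002340 − 1000 = 981.191 − 1000 = -18.81 permil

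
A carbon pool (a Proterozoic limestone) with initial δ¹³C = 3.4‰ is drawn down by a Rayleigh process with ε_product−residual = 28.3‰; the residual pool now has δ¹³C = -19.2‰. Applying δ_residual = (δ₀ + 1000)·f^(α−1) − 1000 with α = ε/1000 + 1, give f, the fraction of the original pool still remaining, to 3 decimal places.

0.447

α − 1 = ε/1000 = 0.0283
(δ_res + 1000)/(δ₀ + 1000) = (-19.2 + 1000)/(3.4 + 1000) = 980.8/1003.4 = 0.977477
f = 0.977477^(1/0.0283) = exp(ln(0.977477)/0.0283) = exp(-0.02278/0.0283)
f = exp(-0.8050) = 0.4471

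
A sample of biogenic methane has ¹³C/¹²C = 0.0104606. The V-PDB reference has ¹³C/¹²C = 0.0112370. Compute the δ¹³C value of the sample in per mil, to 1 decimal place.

δ¹³C = (R_sample / R_standard − 1) × 1000
R_sample / R_standard = 0.0104606 / 0.0112370 = 0.930907
δ¹³C = (0.930907 − 1) × 1000 = -69.09 per mil

-69.1 per mil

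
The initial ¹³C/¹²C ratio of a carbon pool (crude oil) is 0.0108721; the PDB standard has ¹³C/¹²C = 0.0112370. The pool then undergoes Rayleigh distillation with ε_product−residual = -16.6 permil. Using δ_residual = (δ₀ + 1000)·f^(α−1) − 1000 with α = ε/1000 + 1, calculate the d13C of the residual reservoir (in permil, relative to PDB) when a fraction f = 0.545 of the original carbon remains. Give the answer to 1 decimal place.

-22.7 permil

δ₀ = (0.0108721/0.0112370 − 1)×1000 = (0.967527 − 1)×1000 = -32.473 permil
α − 1 = ε/1000 = -0.0166
f^(α−1) = 0.545^(-0.0166) = 1.010127
δ_res = (-32.473 + 1000) × 1.010127 − 1000 = 977.325 − 1000 = -22.68 permil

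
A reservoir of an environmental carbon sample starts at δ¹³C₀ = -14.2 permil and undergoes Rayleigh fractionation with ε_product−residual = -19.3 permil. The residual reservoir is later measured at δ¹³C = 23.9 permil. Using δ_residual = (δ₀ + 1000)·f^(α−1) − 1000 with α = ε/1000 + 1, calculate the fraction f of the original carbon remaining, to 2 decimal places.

0.14

α − 1 = ε/1000 = -0.0193
(δ_res + 1000)/(δ₀ + 1000) = (23.9 + 1000)/(-14.2 + 1000) = 1023.9/985.8 = 1.038649
f = 1.038649^(1/-0.0193) = exp(ln(1.038649)/-0.0193) = exp(0.03792/-0.0193)
f = exp(-1.9648) = 0.1402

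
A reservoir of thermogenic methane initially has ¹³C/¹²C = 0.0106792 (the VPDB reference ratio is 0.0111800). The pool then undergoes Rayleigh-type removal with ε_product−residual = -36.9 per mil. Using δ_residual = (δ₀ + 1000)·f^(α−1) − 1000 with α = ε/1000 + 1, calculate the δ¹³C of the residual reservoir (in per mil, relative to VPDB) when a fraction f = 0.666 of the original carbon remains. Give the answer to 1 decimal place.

-30.4 per mil

δ₀ = (0.0106792/0.0111800 − 1)×1000 = (0.955206 − 1)×1000 = -44.794 per mil
α − 1 = ε/1000 = -0.0369
f^(α−1) = 0.666^(-0.0369) = 1.015112
δ_res = (-44.794 + 1000) × 1.015112 − 1000 = 969.640 − 1000 = -30.36 per mil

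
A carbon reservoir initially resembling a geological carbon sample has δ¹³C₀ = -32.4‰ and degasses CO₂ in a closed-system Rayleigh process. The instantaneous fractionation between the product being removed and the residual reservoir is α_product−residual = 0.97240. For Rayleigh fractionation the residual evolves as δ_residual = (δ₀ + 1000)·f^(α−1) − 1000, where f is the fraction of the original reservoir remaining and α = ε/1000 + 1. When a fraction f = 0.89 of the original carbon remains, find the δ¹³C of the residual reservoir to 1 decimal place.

Rayleigh residual: δ_res = (δ₀ + 1000)·f^(α−1) − 1000
α − 1 = -0.02760
f^(α−1) = 0.89^(-0.02760) = 1.003222
δ_res = (-32.4 + 1000) × 1.003222 − 1000 = 970.717 − 1000 = -29.28‰

-29.3‰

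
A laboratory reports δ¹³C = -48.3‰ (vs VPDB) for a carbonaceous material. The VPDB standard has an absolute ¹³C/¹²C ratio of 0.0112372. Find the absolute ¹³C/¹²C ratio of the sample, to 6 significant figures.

0.0106944

R_sample = R_standard × (δ¹³C/1000 + 1)
R_sample = 0.0112372 × (-48.3/1000 + 1) = 0.0112372 × 0.951700
R_sample = 0.0106944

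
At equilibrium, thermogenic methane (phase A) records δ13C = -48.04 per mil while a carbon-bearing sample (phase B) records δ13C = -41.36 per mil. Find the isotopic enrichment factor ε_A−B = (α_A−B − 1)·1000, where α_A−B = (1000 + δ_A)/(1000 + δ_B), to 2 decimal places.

-6.97 per mil

α_A−B = (1000 + -48.04) / (1000 + -41.36) = 951.96 / 958.64 = 0.993032
ε_A−B = (0.993032 − 1) × 1000 = -6.968 per mil
(The approximation ε ≈ δ_A − δ_B would give -6.68 per mil.)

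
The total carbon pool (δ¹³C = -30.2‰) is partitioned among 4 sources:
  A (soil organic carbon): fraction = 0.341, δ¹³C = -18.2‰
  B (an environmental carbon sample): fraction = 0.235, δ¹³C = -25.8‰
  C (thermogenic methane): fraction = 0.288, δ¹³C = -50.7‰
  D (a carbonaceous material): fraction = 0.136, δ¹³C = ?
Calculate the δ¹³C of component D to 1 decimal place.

-24.5‰

Isotope mass balance: δ_bulk = Σ fᵢ·δᵢ.
-30.2 = 0.341×(-18.2) + 0.235×(-25.8) + 0.288×(-50.7) + 0.136×δ_D
0.136·δ_D = -30.2 − (-26.871) = -3.329
δ_D = -3.329 / 0.136 = -24.48‰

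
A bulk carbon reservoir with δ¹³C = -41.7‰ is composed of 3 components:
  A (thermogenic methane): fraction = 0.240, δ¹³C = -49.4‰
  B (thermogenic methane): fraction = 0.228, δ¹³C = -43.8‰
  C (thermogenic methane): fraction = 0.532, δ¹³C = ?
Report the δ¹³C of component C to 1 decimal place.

-37.3‰

Isotope mass balance: δ_bulk = Σ fᵢ·δᵢ.
-41.7 = 0.240×(-49.4) + 0.228×(-43.8) + 0.532×δ_C
0.532·δ_C = -41.7 − (-21.842) = -19.858
δ_C = -19.858 / 0.532 = -37.33‰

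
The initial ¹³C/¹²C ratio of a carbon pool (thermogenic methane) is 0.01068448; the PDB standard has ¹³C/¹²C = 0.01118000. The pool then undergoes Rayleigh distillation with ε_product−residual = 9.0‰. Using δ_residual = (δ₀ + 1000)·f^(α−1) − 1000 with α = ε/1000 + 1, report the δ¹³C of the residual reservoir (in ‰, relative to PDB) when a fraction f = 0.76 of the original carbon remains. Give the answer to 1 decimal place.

δ₀ = (0.01068448/0.01118000 − 1)×1000 = (0.955678 − 1)×1000 = -44.322‰
α − 1 = ε/1000 = 0.0090
f^(α−1) = 0.76^(0.0090) = 0.997533
δ_res = (-44.322 + 1000) × 0.997533 − 1000 = 953.320 − 1000 = -46.68‰

-46.7‰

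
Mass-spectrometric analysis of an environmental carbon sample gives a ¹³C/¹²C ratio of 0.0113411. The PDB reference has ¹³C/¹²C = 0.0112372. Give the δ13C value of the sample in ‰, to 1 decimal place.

9.2‰

δ13C = (R_sample / R_standard − 1) × 1000
R_sample / R_standard = 0.0113411 / 0.0112372 = 1.009246
δ13C = (1.009246 − 1) × 1000 = 9.25‰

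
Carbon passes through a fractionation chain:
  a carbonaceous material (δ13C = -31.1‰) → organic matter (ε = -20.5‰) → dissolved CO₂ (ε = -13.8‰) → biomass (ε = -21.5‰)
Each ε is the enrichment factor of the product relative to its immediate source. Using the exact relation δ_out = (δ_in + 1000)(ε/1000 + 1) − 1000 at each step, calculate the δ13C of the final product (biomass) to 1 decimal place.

-84.2‰

step 1: δ = (-31.10 + 1000)·(-20.5/1000 + 1) − 1000 = -50.96‰
step 2: δ = (-50.96 + 1000)·(-13.8/1000 + 1) − 1000 = -64.06‰
step 3: δ = (-64.06 + 1000)·(-21.5/1000 + 1) − 1000 = -84.18‰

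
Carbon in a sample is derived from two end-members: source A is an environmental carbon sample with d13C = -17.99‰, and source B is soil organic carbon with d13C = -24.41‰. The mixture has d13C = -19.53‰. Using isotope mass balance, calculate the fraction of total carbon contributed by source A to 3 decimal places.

δ_mix = f_A·δ_A + (1 − f_A)·δ_B  ⇒  f_A = (δ_mix − δ_B)/(δ_A − δ_B)
f_A = (-19.53 − (-24.41)) / (-17.99 − (-24.41))
f_A = 4.88 / 6.42 = 0.7601

0.760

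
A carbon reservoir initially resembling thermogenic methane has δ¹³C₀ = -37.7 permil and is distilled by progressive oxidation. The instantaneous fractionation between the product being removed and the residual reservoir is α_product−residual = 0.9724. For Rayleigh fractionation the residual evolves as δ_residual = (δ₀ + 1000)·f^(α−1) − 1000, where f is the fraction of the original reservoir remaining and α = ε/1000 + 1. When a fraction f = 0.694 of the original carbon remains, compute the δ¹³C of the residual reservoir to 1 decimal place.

Rayleigh residual: δ_res = (δ₀ + 1000)·f^(α−1) − 1000
α − 1 = -0.02760
f^(α−1) = 0.694^(-0.02760) = 1.010133
δ_res = (-37.7 + 1000) × 1.010133 − 1000 = 972.051 − 1000 = -27.95 permil

-27.9 permil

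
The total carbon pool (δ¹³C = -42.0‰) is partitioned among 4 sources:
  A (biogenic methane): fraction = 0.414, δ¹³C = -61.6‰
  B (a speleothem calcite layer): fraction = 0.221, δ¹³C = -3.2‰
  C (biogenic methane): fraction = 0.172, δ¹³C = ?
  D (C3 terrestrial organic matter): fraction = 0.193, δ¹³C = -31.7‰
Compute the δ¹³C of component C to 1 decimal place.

Isotope mass balance: δ_bulk = Σ fᵢ·δᵢ.
-42.0 = 0.414×(-61.6) + 0.221×(-3.2) + 0.172×δ_C + 0.193×(-31.7)
0.172·δ_C = -42.0 − (-32.328) = -9.672
δ_C = -9.672 / 0.172 = -56.23‰

-56.2‰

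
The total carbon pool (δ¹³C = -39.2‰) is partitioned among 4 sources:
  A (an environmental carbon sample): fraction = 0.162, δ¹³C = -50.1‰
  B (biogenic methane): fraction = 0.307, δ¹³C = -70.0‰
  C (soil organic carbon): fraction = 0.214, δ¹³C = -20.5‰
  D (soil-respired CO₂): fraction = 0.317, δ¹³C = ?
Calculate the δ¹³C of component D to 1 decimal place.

Isotope mass balance: δ_bulk = Σ fᵢ·δᵢ.
-39.2 = 0.162×(-50.1) + 0.307×(-70.0) + 0.214×(-20.5) + 0.317×δ_D
0.317·δ_D = -39.2 − (-33.993) = -5.207
δ_D = -5.207 / 0.317 = -16.43‰

-16.4‰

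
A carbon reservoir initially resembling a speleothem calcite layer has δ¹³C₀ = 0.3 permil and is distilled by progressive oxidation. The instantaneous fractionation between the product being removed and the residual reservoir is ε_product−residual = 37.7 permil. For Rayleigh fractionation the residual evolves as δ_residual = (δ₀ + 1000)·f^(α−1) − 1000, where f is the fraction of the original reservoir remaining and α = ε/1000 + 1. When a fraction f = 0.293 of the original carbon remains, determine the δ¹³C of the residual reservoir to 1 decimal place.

Rayleigh residual: δ_res = (δ₀ + 1000)·f^(α−1) − 1000
α = ε/1000 + 1 = 1.03770, so α − 1 = 0.03770
f^(α−1) = 0.293^(0.03770) = 0.954775
δ_res = (0.3 + 1000) × 0.954775 − 1000 = 955.061 − 1000 = -44.94 permil

-44.9 permil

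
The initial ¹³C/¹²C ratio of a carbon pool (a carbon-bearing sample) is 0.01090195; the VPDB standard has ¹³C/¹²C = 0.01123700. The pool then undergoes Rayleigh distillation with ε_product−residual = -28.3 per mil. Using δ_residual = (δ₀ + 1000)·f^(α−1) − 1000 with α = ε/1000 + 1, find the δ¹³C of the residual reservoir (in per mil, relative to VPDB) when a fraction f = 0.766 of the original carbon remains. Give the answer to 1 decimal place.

-22.5 per mil

δ₀ = (0.01090195/0.01123700 − 1)×1000 = (0.970183 − 1)×1000 = -29.817 per mil
α − 1 = ε/1000 = -0.0283
f^(α−1) = 0.766^(-0.0283) = 1.007573
δ_res = (-29.817 + 1000) × 1.007573 − 1000 = 977.530 − 1000 = -22.47 per mil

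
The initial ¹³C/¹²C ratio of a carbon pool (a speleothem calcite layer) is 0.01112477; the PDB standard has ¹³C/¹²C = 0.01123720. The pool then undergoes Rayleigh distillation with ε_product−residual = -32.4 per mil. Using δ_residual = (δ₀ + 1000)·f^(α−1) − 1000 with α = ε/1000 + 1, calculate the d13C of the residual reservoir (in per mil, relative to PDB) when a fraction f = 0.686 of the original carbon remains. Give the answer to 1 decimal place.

2.2 per mil

δ₀ = (0.01112477/0.01123720 − 1)×1000 = (0.989995 − 1)×1000 = -10.005 per mil
α − 1 = ε/1000 = -0.0324
f^(α−1) = 0.686^(-0.0324) = 1.012286
δ_res = (-10.005 + 1000) × 1.012286 − 1000 = 1002.158 − 1000 = 2.16 per mil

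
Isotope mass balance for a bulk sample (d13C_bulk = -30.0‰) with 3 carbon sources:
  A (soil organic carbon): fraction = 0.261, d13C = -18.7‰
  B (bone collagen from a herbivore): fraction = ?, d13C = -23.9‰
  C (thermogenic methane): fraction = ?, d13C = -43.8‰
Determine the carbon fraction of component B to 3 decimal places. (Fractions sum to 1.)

Let f_B and f_C be the unknown fractions; fractions sum to 1 so f_B + f_C = 0.739.
Mass balance: Σ fᵢ·δᵢ = δ_bulk ⇒ f_B·(-23.9) + f_C·(-43.8) = -30.0 − (-4.881) = -25.119
Substitute f_C = 0.739 − f_B:
f_B·(-23.9 − -43.8) = -25.119 − 0.739×(-43.8) = 7.249
f_B = 7.249 / 19.9 = 0.3643

0.364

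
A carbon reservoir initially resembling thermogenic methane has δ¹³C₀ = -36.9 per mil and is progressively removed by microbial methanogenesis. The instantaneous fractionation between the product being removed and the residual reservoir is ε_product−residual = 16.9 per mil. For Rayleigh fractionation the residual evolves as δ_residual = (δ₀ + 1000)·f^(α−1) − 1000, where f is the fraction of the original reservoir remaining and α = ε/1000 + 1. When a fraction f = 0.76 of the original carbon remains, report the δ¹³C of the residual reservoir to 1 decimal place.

Rayleigh residual: δ_res = (δ₀ + 1000)·f^(α−1) − 1000
α = ε/1000 + 1 = 1.01690, so α − 1 = 0.01690
f^(α−1) = 0.76^(0.01690) = 0.995373
δ_res = (-36.9 + 1000) × 0.995373 − 1000 = 958.644 − 1000 = -41.36 per mil

-41.4 per mil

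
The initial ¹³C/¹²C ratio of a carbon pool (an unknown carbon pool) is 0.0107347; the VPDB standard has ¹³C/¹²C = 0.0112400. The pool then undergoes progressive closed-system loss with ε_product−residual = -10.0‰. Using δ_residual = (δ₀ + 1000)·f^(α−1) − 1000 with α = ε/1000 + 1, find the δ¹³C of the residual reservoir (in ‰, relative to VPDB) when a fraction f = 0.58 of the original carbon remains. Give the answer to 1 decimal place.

-39.7‰

δ₀ = (0.0107347/0.0112400 − 1)×1000 = (0.955044 − 1)×1000 = -44.956‰
α − 1 = ε/1000 = -0.0100
f^(α−1) = 0.58^(-0.0100) = 1.005462
δ_res = (-44.956 + 1000) × 1.005462 − 1000 = 960.261 − 1000 = -39.74‰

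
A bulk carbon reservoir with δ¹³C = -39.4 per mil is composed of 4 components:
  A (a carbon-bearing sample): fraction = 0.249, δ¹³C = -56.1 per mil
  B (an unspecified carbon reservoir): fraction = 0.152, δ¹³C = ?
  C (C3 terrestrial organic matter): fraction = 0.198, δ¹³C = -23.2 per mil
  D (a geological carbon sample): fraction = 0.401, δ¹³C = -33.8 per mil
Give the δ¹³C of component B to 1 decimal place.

Isotope mass balance: δ_bulk = Σ fᵢ·δᵢ.
-39.4 = 0.249×(-56.1) + 0.152×δ_B + 0.198×(-23.2) + 0.401×(-33.8)
0.152·δ_B = -39.4 − (-32.116) = -7.284
δ_B = -7.284 / 0.152 = -47.92 per mil

-47.9 per mil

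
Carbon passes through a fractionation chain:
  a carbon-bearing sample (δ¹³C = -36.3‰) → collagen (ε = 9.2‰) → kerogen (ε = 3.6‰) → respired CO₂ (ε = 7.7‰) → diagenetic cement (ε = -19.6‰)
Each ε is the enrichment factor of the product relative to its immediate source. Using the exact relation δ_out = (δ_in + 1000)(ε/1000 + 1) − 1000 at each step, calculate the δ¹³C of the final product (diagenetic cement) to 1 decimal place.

-35.7‰

step 1: δ = (-36.30 + 1000)·(9.2/1000 + 1) − 1000 = -27.43‰
step 2: δ = (-27.43 + 1000)·(3.6/1000 + 1) − 1000 = -23.93‰
step 3: δ = (-23.93 + 1000)·(7.7/1000 + 1) − 1000 = -16.42‰
step 4: δ = (-16.42 + 1000)·(-19.6/1000 + 1) − 1000 = -35.70‰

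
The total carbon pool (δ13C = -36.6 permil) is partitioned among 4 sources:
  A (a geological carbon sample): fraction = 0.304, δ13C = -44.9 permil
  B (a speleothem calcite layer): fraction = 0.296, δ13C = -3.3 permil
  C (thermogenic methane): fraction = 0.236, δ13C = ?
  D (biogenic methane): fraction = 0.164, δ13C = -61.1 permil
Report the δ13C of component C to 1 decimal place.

Isotope mass balance: δ_bulk = Σ fᵢ·δᵢ.
-36.6 = 0.304×(-44.9) + 0.296×(-3.3) + 0.236×δ_C + 0.164×(-61.1)
0.236·δ_C = -36.6 − (-24.647) = -11.953
δ_C = -11.953 / 0.236 = -50.65 permil

-50.6 permil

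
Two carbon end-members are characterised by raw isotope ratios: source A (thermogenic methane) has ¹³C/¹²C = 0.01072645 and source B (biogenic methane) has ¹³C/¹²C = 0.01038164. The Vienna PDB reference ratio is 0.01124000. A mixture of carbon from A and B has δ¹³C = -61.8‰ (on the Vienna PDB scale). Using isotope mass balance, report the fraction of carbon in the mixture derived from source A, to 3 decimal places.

0.475

δ_A = (0.01072645/0.01124000 − 1)×1000 = (0.954310 − 1)×1000 = -45.690‰
δ_B = (0.01038164/0.01124000 − 1)×1000 = (0.923633 − 1)×1000 = -76.367‰
f_A = (δ_mix − δ_B)/(δ_A − δ_B) = (-61.8 − (-76.367))/(-45.690 − (-76.367))
f_A = 14.567 / 30.677 = 0.4748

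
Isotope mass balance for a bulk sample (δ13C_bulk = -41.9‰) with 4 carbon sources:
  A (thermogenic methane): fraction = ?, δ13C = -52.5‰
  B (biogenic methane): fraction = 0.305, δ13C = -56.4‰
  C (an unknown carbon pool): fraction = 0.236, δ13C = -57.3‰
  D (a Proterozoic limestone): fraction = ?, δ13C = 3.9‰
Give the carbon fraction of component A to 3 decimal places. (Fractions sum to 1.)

0.230

Let f_A and f_D be the unknown fractions; fractions sum to 1 so f_A + f_D = 0.459.
Mass balance: Σ fᵢ·δᵢ = δ_bulk ⇒ f_A·(-52.5) + f_D·(3.9) = -41.9 − (-30.725) = -11.175
Substitute f_D = 0.459 − f_A:
f_A·(-52.5 − 3.9) = -11.175 − 0.459×(3.9) = -12.965
f_A = -12.965 / -56.4 = 0.2299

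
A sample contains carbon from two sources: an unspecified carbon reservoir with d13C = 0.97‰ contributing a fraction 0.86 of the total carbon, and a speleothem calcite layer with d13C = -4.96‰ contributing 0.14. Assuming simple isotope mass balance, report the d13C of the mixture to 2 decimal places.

δ_mix = f_A·δ_A + f_B·δ_B
δ_mix = 0.86 × (0.97) + 0.14 × (-4.96)
δ_mix = 0.834 + -0.694 = 0.140‰

0.14‰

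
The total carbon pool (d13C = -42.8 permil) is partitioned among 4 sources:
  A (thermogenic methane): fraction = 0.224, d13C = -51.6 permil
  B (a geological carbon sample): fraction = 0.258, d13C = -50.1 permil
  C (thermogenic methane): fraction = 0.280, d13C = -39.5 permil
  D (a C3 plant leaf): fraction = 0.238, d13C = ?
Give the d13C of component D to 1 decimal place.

-30.5 permil

Isotope mass balance: δ_bulk = Σ fᵢ·δᵢ.
-42.8 = 0.224×(-51.6) + 0.258×(-50.1) + 0.280×(-39.5) + 0.238×δ_D
0.238·δ_D = -42.8 − (-35.544) = -7.256
δ_D = -7.256 / 0.238 = -30.49 permil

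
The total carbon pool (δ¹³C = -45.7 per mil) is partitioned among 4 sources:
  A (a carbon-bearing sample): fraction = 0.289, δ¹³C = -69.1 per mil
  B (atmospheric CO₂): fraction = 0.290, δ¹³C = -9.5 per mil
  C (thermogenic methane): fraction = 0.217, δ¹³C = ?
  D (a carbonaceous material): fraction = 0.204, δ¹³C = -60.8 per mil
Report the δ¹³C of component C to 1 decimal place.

-48.7 per mil

Isotope mass balance: δ_bulk = Σ fᵢ·δᵢ.
-45.7 = 0.289×(-69.1) + 0.290×(-9.5) + 0.217×δ_C + 0.204×(-60.8)
0.217·δ_C = -45.7 − (-35.128) = -10.572
δ_C = -10.572 / 0.217 = -48.72 per mil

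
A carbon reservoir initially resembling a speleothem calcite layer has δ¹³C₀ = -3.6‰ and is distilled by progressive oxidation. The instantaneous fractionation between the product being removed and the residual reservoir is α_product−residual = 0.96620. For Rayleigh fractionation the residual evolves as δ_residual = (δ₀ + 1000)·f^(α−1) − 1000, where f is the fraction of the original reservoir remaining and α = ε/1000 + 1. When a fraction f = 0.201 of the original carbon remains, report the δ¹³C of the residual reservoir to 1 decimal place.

51.9‰

Rayleigh residual: δ_res = (δ₀ + 1000)·f^(α−1) − 1000
α − 1 = -0.03380
f^(α−1) = 0.201^(-0.03380) = 1.055728
δ_res = (-3.6 + 1000) × 1.055728 − 1000 = 1051.927 − 1000 = 51.93‰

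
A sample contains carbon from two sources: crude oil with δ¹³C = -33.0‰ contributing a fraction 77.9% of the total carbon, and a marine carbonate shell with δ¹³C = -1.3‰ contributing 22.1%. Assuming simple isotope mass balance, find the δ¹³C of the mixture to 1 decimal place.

-26.0‰

δ_mix = f_A·δ_A + f_B·δ_B
δ_mix = 0.779 × (-33.0) + 0.221 × (-1.3)
δ_mix = -25.71 + -0.29 = -25.99‰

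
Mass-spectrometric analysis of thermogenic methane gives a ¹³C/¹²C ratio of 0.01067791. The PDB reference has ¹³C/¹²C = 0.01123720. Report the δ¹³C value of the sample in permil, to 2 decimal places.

-49.77 permil

δ¹³C = (R_sample / R_standard − 1) × 1000
R_sample / R_standard = 0.01067791 / 0.01123720 = 0.950229
δ¹³C = (0.950229 − 1) × 1000 = -49.771 permil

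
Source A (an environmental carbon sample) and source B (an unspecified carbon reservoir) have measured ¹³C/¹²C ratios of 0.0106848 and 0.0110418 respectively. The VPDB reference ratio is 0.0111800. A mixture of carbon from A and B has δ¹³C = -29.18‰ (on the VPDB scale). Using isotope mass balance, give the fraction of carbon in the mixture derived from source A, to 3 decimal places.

0.527

δ_A = (0.0106848/0.0111800 − 1)×1000 = (0.955707 − 1)×1000 = -44.293‰
δ_B = (0.0110418/0.0111800 − 1)×1000 = (0.987639 − 1)×1000 = -12.361‰
f_A = (δ_mix − δ_B)/(δ_A − δ_B) = (-29.18 − (-12.361))/(-44.293 − (-12.361))
f_A = -16.819 / -31.932 = 0.5267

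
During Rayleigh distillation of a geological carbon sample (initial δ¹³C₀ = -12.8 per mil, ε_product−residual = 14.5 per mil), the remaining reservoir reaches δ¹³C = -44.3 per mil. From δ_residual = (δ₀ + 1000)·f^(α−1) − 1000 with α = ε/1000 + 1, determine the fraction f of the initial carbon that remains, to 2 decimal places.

0.11

α − 1 = ε/1000 = 0.0145
(δ_res + 1000)/(δ₀ + 1000) = (-44.3 + 1000)/(-12.8 + 1000) = 955.7/987.2 = 0.968092
f = 0.968092^(1/0.0145) = exp(ln(0.968092)/0.0145) = exp(-0.03243/0.0145)
f = exp(-2.2365) = 0.1068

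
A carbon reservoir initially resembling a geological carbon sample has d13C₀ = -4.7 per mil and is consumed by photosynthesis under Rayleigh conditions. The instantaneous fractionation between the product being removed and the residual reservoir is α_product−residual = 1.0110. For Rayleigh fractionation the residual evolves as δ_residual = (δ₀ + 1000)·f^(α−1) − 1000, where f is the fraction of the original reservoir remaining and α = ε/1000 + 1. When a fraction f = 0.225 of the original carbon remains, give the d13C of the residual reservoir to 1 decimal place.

Rayleigh residual: δ_res = (δ₀ + 1000)·f^(α−1) − 1000
α − 1 = 0.01100
f^(α−1) = 0.225^(0.01100) = 0.983726
δ_res = (-4.7 + 1000) × 0.983726 − 1000 = 979.102 − 1000 = -20.90 per mil

-20.9 per mil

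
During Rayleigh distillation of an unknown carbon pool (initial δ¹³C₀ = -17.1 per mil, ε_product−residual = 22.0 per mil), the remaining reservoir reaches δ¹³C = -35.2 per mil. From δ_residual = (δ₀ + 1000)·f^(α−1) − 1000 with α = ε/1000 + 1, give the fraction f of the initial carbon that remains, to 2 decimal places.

0.43

α − 1 = ε/1000 = 0.0220
(δ_res + 1000)/(δ₀ + 1000) = (-35.2 + 1000)/(-17.1 + 1000) = 964.8/982.9 = 0.981585
f = 0.981585^(1/0.0220) = exp(ln(0.981585)/0.0220) = exp(-0.01859/0.0220)
f = exp(-0.8448) = 0.4296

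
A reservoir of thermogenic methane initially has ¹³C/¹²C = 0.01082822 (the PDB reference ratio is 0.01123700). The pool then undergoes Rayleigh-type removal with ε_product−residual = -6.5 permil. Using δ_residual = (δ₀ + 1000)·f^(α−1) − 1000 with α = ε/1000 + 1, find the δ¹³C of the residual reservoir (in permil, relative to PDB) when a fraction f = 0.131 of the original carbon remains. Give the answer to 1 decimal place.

δ₀ = (0.01082822/0.01123700 − 1)×1000 = (0.963622 − 1)×1000 = -36.378 permil
α − 1 = ε/1000 = -0.0065
f^(α−1) = 0.131^(-0.0065) = 1.013299
δ_res = (-36.378 + 1000) × 1.013299 − 1000 = 976.437 − 1000 = -23.56 permil

-23.6 permil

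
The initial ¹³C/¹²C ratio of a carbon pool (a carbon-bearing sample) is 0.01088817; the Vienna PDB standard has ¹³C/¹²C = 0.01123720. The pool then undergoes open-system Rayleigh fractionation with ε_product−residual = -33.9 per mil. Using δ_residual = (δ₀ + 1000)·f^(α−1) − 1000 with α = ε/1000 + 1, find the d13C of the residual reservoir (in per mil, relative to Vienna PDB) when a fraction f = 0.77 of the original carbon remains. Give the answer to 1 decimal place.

-22.4 per mil

δ₀ = (0.01088817/0.01123720 − 1)×1000 = (0.968940 − 1)×1000 = -31.060 per mil
α − 1 = ε/1000 = -0.0339
f^(α−1) = 0.77^(-0.0339) = 1.008900
δ_res = (-31.060 + 1000) × 1.008900 − 1000 = 977.563 − 1000 = -22.44 per mil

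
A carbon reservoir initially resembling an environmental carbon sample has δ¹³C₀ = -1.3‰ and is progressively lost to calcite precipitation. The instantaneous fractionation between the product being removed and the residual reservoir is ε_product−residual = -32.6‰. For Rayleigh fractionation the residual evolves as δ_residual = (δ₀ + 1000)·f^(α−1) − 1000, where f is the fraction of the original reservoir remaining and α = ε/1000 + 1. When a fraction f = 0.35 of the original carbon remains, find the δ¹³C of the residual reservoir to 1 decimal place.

33.5‰

Rayleigh residual: δ_res = (δ₀ + 1000)·f^(α−1) − 1000
α = ε/1000 + 1 = 0.96740, so α − 1 = -0.03260
f^(α−1) = 0.35^(-0.03260) = 1.034817
δ_res = (-1.3 + 1000) × 1.034817 − 1000 = 1033.471 − 1000 = 33.47‰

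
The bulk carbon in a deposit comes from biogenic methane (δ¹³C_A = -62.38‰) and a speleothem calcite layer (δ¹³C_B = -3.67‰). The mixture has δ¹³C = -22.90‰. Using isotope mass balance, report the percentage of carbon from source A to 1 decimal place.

32.8%

δ_mix = f_A·δ_A + (1 − f_A)·δ_B  ⇒  f_A = (δ_mix − δ_B)/(δ_A − δ_B)
f_A = (-22.90 − (-3.67)) / (-62.38 − (-3.67))
f_A = -19.23 / -58.71 = 0.3275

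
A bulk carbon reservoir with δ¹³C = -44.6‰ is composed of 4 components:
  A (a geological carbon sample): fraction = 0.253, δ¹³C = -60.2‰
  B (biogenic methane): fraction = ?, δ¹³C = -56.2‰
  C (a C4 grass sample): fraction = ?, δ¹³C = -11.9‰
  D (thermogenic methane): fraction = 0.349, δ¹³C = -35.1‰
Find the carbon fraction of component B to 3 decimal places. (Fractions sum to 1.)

Let f_B and f_C be the unknown fractions; fractions sum to 1 so f_B + f_C = 0.398.
Mass balance: Σ fᵢ·δᵢ = δ_bulk ⇒ f_B·(-56.2) + f_C·(-11.9) = -44.6 − (-27.480) = -17.120
Substitute f_C = 0.398 − f_B:
f_B·(-56.2 − -11.9) = -17.120 − 0.398×(-11.9) = -12.383
f_B = -12.383 / -44.3 = 0.2795

0.280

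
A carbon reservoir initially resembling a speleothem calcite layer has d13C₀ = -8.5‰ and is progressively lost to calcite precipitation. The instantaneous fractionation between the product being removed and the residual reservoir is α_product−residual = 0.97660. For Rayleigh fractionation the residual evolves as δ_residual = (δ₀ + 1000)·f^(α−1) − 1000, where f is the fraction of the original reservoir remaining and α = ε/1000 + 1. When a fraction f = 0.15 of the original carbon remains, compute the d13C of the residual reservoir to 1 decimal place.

Rayleigh residual: δ_res = (δ₀ + 1000)·f^(α−1) − 1000
α − 1 = -0.02340
f^(α−1) = 0.15^(-0.02340) = 1.045393
δ_res = (-8.5 + 1000) × 1.045393 − 1000 = 1036.507 − 1000 = 36.51‰

36.5‰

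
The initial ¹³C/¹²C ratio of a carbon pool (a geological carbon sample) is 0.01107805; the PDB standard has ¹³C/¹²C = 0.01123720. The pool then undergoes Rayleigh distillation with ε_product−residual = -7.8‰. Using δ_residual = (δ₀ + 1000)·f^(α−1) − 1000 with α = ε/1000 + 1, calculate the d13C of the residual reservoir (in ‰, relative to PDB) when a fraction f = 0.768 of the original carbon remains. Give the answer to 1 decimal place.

-12.1‰

δ₀ = (0.01107805/0.01123720 − 1)×1000 = (0.985837 − 1)×1000 = -14.163‰
α − 1 = ε/1000 = -0.0078
f^(α−1) = 0.768^(-0.0078) = 1.002061
δ_res = (-14.163 + 1000) × 1.002061 − 1000 = 987.869 − 1000 = -12.13‰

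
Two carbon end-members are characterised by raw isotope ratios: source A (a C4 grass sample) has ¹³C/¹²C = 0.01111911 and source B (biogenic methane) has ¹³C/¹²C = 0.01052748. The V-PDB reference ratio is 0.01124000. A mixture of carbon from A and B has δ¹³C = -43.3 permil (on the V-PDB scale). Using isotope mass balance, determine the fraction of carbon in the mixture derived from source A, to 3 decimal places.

δ_A = (0.01111911/0.01124000 − 1)×1000 = (0.989245 − 1)×1000 = -10.755 permil
δ_B = (0.01052748/0.01124000 − 1)×1000 = (0.936609 − 1)×1000 = -63.391 permil
f_A = (δ_mix − δ_B)/(δ_A − δ_B) = (-43.3 − (-63.391))/(-10.755 − (-63.391))
f_A = 20.091 / 52.636 = 0.3817

0.382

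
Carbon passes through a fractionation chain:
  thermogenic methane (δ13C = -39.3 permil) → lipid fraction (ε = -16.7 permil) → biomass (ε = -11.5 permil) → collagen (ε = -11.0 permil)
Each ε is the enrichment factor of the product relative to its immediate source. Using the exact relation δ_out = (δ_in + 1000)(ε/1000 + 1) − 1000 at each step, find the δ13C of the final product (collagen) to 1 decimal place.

step 1: δ = (-39.30 + 1000)·(-16.7/1000 + 1) − 1000 = -55.34 permil
step 2: δ = (-55.34 + 1000)·(-11.5/1000 + 1) − 1000 = -66.21 permil
step 3: δ = (-66.21 + 1000)·(-11.0/1000 + 1) − 1000 = -76.48 permil

-76.5 permil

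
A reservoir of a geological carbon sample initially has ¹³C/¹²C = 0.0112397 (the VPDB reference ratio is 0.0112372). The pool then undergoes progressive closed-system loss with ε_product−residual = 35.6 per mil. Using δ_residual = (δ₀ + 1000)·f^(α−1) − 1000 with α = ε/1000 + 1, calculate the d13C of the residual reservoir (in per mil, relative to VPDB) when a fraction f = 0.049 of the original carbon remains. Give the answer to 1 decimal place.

δ₀ = (0.0112397/0.0112372 − 1)×1000 = (1.000222 − 1)×1000 = 0.222 per mil
α − 1 = ε/1000 = 0.0356
f^(α−1) = 0.049^(0.0356) = 0.898196
δ_res = (0.222 + 1000) × 0.898196 − 1000 = 898.396 − 1000 = -101.60 per mil

-101.6 per mil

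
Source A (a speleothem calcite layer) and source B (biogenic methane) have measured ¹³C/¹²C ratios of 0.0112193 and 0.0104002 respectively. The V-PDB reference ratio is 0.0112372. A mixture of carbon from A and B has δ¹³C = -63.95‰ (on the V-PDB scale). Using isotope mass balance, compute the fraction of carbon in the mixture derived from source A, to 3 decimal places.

0.145

δ_A = (0.0112193/0.0112372 − 1)×1000 = (0.998407 − 1)×1000 = -1.593‰
δ_B = (0.0104002/0.0112372 − 1)×1000 = (0.925515 − 1)×1000 = -74.485‰
f_A = (δ_mix − δ_B)/(δ_A − δ_B) = (-63.95 − (-74.485))/(-1.593 − (-74.485))
f_A = 10.535 / 72.892 = 0.1445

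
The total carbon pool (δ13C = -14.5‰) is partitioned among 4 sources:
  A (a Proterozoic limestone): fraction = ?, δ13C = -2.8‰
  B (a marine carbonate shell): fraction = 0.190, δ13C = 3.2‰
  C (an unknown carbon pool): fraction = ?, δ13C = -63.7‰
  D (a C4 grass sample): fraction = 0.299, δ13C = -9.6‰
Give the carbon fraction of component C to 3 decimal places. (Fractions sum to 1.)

Let f_C and f_A be the unknown fractions; fractions sum to 1 so f_C + f_A = 0.511.
Mass balance: Σ fᵢ·δᵢ = δ_bulk ⇒ f_C·(-63.7) + f_A·(-2.8) = -14.5 − (-2.262) = -12.238
Substitute f_A = 0.511 − f_C:
f_C·(-63.7 − -2.8) = -12.238 − 0.511×(-2.8) = -10.807
f_C = -10.807 / -60.9 = 0.1775

0.177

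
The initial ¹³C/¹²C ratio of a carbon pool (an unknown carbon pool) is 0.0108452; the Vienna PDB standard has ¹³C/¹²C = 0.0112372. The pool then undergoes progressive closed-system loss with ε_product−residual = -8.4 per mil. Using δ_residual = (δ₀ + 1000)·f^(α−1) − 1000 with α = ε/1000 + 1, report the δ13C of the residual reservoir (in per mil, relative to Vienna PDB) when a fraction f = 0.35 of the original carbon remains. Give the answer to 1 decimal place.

-26.3 per mil

δ₀ = (0.0108452/0.0112372 − 1)×1000 = (0.965116 − 1)×1000 = -34.884 per mil
α − 1 = ε/1000 = -0.0084
f^(α−1) = 0.35^(-0.0084) = 1.008858
δ_res = (-34.884 + 1000) × 1.008858 − 1000 = 973.664 − 1000 = -26.34 per mil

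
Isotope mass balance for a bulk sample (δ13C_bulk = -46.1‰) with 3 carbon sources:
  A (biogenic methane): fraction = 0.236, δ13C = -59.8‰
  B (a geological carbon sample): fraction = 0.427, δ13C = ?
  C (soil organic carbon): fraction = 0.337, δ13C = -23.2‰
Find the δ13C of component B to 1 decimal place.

Isotope mass balance: δ_bulk = Σ fᵢ·δᵢ.
-46.1 = 0.236×(-59.8) + 0.427×δ_B + 0.337×(-23.2)
0.427·δ_B = -46.1 − (-21.931) = -24.169
δ_B = -24.169 / 0.427 = -56.60‰

-56.6‰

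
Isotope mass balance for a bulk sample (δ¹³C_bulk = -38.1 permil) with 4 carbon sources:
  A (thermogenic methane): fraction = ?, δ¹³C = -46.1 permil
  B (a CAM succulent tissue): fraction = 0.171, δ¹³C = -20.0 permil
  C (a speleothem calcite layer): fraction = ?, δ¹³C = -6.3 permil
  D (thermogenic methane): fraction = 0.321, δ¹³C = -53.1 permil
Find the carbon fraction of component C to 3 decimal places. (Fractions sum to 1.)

0.145

Let f_C and f_A be the unknown fractions; fractions sum to 1 so f_C + f_A = 0.508.
Mass balance: Σ fᵢ·δᵢ = δ_bulk ⇒ f_C·(-6.3) + f_A·(-46.1) = -38.1 − (-20.465) = -17.635
Substitute f_A = 0.508 − f_C:
f_C·(-6.3 − -46.1) = -17.635 − 0.508×(-46.1) = 5.784
f_C = 5.784 / 39.8 = 0.1453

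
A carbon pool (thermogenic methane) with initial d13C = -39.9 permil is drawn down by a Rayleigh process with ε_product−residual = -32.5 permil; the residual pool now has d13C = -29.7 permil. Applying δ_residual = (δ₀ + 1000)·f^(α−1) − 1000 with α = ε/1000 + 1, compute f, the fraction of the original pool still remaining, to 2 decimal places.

α − 1 = ε/1000 = -0.0325
(δ_res + 1000)/(δ₀ + 1000) = (-29.7 + 1000)/(-39.9 + 1000) = 970.3/960.1 = 1.010624
f = 1.010624^(1/-0.0325) = exp(ln(1.010624)/-0.0325) = exp(0.01057/-0.0325)
f = exp(-0.3252) = 0.7224

0.72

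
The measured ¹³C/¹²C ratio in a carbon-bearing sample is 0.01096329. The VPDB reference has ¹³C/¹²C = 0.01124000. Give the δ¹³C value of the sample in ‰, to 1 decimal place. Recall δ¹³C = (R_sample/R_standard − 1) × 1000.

δ¹³C = (R_sample / R_standard − 1) × 1000
R_sample / R_standard = 0.01096329 / 0.01124000 = 0.975382
δ¹³C = (0.975382 − 1) × 1000 = -24.62‰

-24.6‰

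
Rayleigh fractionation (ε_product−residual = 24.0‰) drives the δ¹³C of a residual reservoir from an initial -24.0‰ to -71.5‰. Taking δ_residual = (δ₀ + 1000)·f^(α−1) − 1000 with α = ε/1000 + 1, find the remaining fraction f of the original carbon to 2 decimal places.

α − 1 = ε/1000 = 0.0240
(δ_res + 1000)/(δ₀ + 1000) = (-71.5 + 1000)/(-24.0 + 1000) = 928.5/976.0 = 0.951332
f = 0.951332^(1/0.0240) = exp(ln(0.951332)/0.0240) = exp(-0.04989/0.0240)
f = exp(-2.0788) = 0.1251

0.13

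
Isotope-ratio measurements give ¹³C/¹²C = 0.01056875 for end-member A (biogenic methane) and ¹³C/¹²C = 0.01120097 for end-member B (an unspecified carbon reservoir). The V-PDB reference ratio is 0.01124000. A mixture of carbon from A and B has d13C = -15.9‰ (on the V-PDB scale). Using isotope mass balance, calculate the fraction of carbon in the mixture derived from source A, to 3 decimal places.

δ_A = (0.01056875/0.01124000 − 1)×1000 = (0.940280 − 1)×1000 = -59.720‰
δ_B = (0.01120097/0.01124000 − 1)×1000 = (0.996528 − 1)×1000 = -3.472‰
f_A = (δ_mix − δ_B)/(δ_A − δ_B) = (-15.9 − (-3.472))/(-59.720 − (-3.472))
f_A = -12.428 / -56.247 = 0.2209

0.221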